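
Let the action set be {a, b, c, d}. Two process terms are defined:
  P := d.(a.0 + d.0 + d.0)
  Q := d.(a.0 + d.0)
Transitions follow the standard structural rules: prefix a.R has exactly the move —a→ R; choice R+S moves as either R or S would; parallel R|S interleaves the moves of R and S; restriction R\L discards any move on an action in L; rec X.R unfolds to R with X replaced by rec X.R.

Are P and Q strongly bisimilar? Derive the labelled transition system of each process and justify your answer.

LTS(P): 3 reachable states
  p0 = d.(a.0 + d.0 + d.0) has moves -d-> p1
  p1 = a.0 + d.0 + d.0 has moves -a-> p2, -d-> p2
  p2 = 0 has moves ·
LTS(Q): 3 reachable states
  q0 = d.(a.0 + d.0) has moves -d-> q1
  q1 = a.0 + d.0 has moves -a-> q2, -d-> q2
  q2 = 0 has moves ·
Partition-refinement fixed point:
  B0 = {p0, q0}
  B1 = {p1, q1}
  B2 = {p2, q2}
p0 ∈ B0, q0 ∈ B0 → same block

bisimilar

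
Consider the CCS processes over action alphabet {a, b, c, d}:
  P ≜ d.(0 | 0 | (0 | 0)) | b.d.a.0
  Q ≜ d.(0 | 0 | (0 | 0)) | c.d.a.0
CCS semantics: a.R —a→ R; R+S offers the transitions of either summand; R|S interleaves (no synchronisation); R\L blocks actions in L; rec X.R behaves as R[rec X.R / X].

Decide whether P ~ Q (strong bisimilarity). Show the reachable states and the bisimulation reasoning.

Reachable graph of P (8 states):
  u0 = d.(0 | 0 | (0 | 0)) | b.d.a.0 has moves =b=> u1, =d=> u2
  u1 = d.(0 | 0 | (0 | 0)) | d.a.0 has moves =d=> u3, =d=> u4
  u2 = 0 | 0 | (0 | 0) | b.d.a.0 has moves =b=> u3
  u3 = 0 | 0 | (0 | 0) | d.a.0 has moves =d=> u5
  u4 = d.(0 | 0 | (0 | 0)) | a.0 has moves =a=> u6, =d=> u5
  u5 = 0 | 0 | (0 | 0) | a.0 has moves =a=> u7
  u6 = d.(0 | 0 | (0 | 0)) | 0 has moves =d=> u7
  u7 = 0 | 0 | (0 | 0) | 0 has moves ·
Reachable graph of Q (8 states):
  v0 = d.(0 | 0 | (0 | 0)) | c.d.a.0 has moves =c=> v1, =d=> v2
  v1 = d.(0 | 0 | (0 | 0)) | d.a.0 has moves =d=> v3, =d=> v4
  v2 = 0 | 0 | (0 | 0) | c.d.a.0 has moves =c=> v3
  v3 = 0 | 0 | (0 | 0) | d.a.0 has moves =d=> v5
  v4 = d.(0 | 0 | (0 | 0)) | a.0 has moves =a=> v6, =d=> v5
  v5 = 0 | 0 | (0 | 0) | a.0 has moves =a=> v7
  v6 = d.(0 | 0 | (0 | 0)) | 0 has moves =d=> v7
  v7 = 0 | 0 | (0 | 0) | 0 has moves ·
Coarsest stable partition (strong bisimilarity classes):
  B0 = {u0}
  B1 = {u1, v1}
  B2 = {u3, v3}
  B3 = {u5, v5}
  B4 = {u7, v7}
  B5 = {u4, v4}
  B6 = {u6, v6}
  B7 = {u2}
  B8 = {v0}
  B9 = {v2}
u0 ∈ B0, v0 ∈ B8 → different blocks

NO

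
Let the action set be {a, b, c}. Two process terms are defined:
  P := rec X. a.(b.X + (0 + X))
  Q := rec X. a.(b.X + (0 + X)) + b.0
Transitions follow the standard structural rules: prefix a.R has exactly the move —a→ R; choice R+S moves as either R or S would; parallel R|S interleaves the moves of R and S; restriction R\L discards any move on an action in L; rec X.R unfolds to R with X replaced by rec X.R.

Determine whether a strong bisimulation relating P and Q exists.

NO

Reachable graph of P (2 states):
  u0 = rec X. a.(b.X + (0 + X)) has moves --a--▸ u1
  u1 = b.(rec X. a.(b.X + (0 + X))) + (0 + (rec X. a.(b.X + (0 + X)))) has moves --a--▸ u1, --b--▸ u0
Reachable graph of Q (3 states):
  v0 = rec X. a.(b.X + (0 + X)) + b.0 has moves --a--▸ v1, --b--▸ v2
  v1 = b.(rec X. a.(b.X + (0 + X)) + b.0) + (0 + (rec X. a.(b.X + (0 + X)) + b.0)) has moves --a--▸ v1, --b--▸ v0, --b--▸ v2
  v2 = 0 has moves ∅
Coarsest stable partition (strong bisimilarity classes):
  B0 = {u0}
  B1 = {u1}
  B2 = {v0}
  B3 = {v1}
  B4 = {v2}
u0 ∈ B0, v0 ∈ B2 → different blocks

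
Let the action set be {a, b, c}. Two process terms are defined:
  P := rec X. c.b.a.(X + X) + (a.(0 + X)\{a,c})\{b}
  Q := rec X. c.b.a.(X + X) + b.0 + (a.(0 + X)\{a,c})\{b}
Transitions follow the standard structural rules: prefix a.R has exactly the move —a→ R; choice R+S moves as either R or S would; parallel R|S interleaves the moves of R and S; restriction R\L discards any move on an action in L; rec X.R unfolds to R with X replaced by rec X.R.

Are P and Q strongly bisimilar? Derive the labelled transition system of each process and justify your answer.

NO

P's transition system — 5 states:
  s0 = rec X. c.b.a.(X + X) + (a.(0 + X)\{a,c})\{b} has moves -a-> s1, -c-> s2
  s1 = (0 + (rec X. c.b.a.(X + X) + (a.(0 + X)\{a,c})\{b}))\{a,c}\{b} has moves (no moves)
  s2 = b.a.((rec X. c.b.a.(X + X) + (a.(0 + X)\{a,c})\{b}) + (rec X. c.b.a.(X + X) + (a.(0 + X)\{a,c})\{b})) has moves -b-> s3
  s3 = a.((rec X. c.b.a.(X + X) + (a.(0 + X)\{a,c})\{b}) + (rec X. c.b.a.(X + X) + (a.(0 + X)\{a,c})\{b})) has moves -a-> s4
  s4 = (rec X. c.b.a.(X + X) + (a.(0 + X)\{a,c})\{b}) + (rec X. c.b.a.(X + X) + (a.(0 + X)\{a,c})\{b}) has moves -a-> s1, -c-> s2
Q's transition system — 6 states:
  t0 = rec X. c.b.a.(X + X) + b.0 + (a.(0 + X)\{a,c})\{b} has moves -a-> t1, -b-> t2, -c-> t3
  t1 = (0 + (rec X. c.b.a.(X + X) + b.0 + (a.(0 + X)\{a,c})\{b}))\{a,c}\{b} has moves (no moves)
  t2 = 0 has moves (no moves)
  t3 = b.a.((rec X. c.b.a.(X + X) + b.0 + (a.(0 + X)\{a,c})\{b}) + (rec X. c.b.a.(X + X) + b.0 + (a.(0 + X)\{a,c})\{b})) has moves -b-> t4
  t4 = a.((rec X. c.b.a.(X + X) + b.0 + (a.(0 + X)\{a,c})\{b}) + (rec X. c.b.a.(X + X) + b.0 + (a.(0 + X)\{a,c})\{b})) has moves -a-> t5
  t5 = (rec X. c.b.a.(X + X) + b.0 + (a.(0 + X)\{a,c})\{b}) + (rec X. c.b.a.(X + X) + b.0 + (a.(0 + X)\{a,c})\{b}) has moves -a-> t1, -b-> t2, -c-> t3
Coarsest stable partition (strong bisimilarity classes):
  B0 = {s0, s4}
  B1 = {s1, t1, t2}
  B2 = {s2}
  B3 = {s3}
  B4 = {t0, t5}
  B5 = {t3}
  B6 = {t4}
s0 ∈ B0, t0 ∈ B4 → different blocks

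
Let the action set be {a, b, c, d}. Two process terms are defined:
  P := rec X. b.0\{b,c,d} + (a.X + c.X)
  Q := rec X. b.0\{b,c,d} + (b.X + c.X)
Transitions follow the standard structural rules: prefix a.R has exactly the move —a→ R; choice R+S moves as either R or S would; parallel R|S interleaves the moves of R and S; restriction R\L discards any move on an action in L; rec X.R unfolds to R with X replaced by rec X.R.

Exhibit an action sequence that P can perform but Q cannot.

LTS(P): 2 reachable states
  p0 = rec X. b.0\{b,c,d} + (a.X + c.X) :: ··a··> p0, ··b··> p1, ··c··> p0
  p1 = 0\{b,c,d} :: (no moves)
LTS(Q): 2 reachable states
  q0 = rec X. b.0\{b,c,d} + (b.X + c.X) :: ··b··> q0, ··b··> q1, ··c··> q0
  q1 = 0\{b,c,d} :: (no moves)
Executing a from P (initial set {p0}):
  step 1 (a): {p0}
  — P admits the full trace.
Executing a from Q (initial set {q0}):
  step 1 (a): ∅  — Q cannot continue

a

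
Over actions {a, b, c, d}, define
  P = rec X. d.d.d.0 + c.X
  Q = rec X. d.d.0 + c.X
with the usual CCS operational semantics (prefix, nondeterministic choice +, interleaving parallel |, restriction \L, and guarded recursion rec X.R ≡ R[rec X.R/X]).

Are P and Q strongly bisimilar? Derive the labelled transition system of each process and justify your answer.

LTS(P): 4 reachable states
  m0 = rec X. d.d.d.0 + c.X → ··c··> m0, ··d··> m1
  m1 = d.d.0 → ··d··> m2
  m2 = d.0 → ··d··> m3
  m3 = 0 → ∅
LTS(Q): 3 reachable states
  n0 = rec X. d.d.0 + c.X → ··c··> n0, ··d··> n1
  n1 = d.0 → ··d··> n2
  n2 = 0 → ∅
Partition-refinement fixed point:
  B0 = {m0}
  B1 = {m1}
  B2 = {m2, n1}
  B3 = {m3, n2}
  B4 = {n0}
m0 ∈ B0, n0 ∈ B4 → different blocks

NO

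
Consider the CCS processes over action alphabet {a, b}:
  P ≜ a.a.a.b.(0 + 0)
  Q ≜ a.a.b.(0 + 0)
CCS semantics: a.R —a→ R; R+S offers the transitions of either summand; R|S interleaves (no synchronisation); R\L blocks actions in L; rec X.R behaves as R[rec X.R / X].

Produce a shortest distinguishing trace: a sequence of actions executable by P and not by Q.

aaa

P's transition system — 5 states:
  s0 = a.a.a.b.(0 + 0) → ··a··> s1
  s1 = a.a.b.(0 + 0) → ··a··> s2
  s2 = a.b.(0 + 0) → ··a··> s3
  s3 = b.(0 + 0) → ··b··> s4
  s4 = 0 + 0 → ∅
Q's transition system — 4 states:
  t0 = a.a.b.(0 + 0) → ··a··> t1
  t1 = a.b.(0 + 0) → ··a··> t2
  t2 = b.(0 + 0) → ··b··> t3
  t3 = 0 + 0 → ∅
Executing aaa from P (initial set {s0}):
  after a @ step 1: {s1}
  after a @ step 2: {s2}
  after a @ step 3: {s3}
  P completes σ.
Executing aaa from Q (initial set {t0}):
  after a @ step 1: {t1}
  after a @ step 2: {t2}
  after a @ step 3: ∅  — Q cannot continue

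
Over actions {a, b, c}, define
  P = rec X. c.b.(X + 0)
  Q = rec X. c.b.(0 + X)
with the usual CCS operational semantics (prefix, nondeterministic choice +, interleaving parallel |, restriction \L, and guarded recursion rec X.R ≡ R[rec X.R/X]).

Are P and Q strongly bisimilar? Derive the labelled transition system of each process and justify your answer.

Reachable graph of P (3 states):
  s0 = rec X. c.b.(X + 0) has moves =c=> s1
  s1 = b.((rec X. c.b.(X + 0)) + 0) has moves =b=> s2
  s2 = (rec X. c.b.(X + 0)) + 0 has moves =c=> s1
Reachable graph of Q (3 states):
  t0 = rec X. c.b.(0 + X) has moves =c=> t1
  t1 = b.(0 + (rec X. c.b.(0 + X))) has moves =b=> t2
  t2 = 0 + (rec X. c.b.(0 + X)) has moves =c=> t1
Coarsest stable partition (strong bisimilarity classes):
  B0 = {s0, s2, t0, t2}
  B1 = {s1, t1}
s0 ∈ B0, t0 ∈ B0 → same block

YES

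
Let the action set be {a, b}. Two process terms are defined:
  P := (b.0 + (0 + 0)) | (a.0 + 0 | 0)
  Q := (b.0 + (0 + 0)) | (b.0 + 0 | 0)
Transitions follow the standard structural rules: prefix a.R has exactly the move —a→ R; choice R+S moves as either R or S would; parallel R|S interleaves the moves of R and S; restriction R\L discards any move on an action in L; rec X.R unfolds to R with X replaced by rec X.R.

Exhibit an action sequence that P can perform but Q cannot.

a

LTS(P): 4 reachable states
  s0 = (b.0 + (0 + 0)) | (a.0 + 0 | 0) :: ··a··> s1, ··b··> s2
  s1 = (b.0 + (0 + 0)) | 0 :: ··b··> s3
  s2 = 0 | (a.0 + 0 | 0) :: ··a··> s3
  s3 = 0 | 0 :: ·
LTS(Q): 4 reachable states
  t0 = (b.0 + (0 + 0)) | (b.0 + 0 | 0) :: ··b··> t1, ··b··> t2
  t1 = (b.0 + (0 + 0)) | 0 :: ··b··> t3
  t2 = 0 | (b.0 + 0 | 0) :: ··b··> t3
  t3 = 0 | 0 :: ·
Executing a from P (initial set {s0}):
  after a @ step 1: {s1}
  — P admits the full trace.
Executing a from Q (initial set {t0}):
  after a @ step 1: no successor for Q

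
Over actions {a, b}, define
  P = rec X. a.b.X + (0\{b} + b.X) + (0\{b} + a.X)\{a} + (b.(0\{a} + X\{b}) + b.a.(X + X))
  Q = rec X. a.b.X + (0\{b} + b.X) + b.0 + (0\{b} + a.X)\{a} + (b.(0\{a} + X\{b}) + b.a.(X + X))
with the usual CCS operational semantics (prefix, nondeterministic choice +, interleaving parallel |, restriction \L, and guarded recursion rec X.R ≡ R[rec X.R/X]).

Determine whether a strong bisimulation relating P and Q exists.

P ≁ Q

P's transition system — 6 states:
  p0 = rec X. a.b.X + (0\{b} + b.X) + (0\{b} + a.X)\{a} + (b.(0\{a} + X\{b}) + b.a.(X + X)) | --a--▸ p1, --b--▸ p0, --b--▸ p2, --b--▸ p3
  p1 = b.(rec X. a.b.X + (0\{b} + b.X) + (0\{b} + a.X)\{a} + (b.(0\{a} + X\{b}) + b.a.(X + X))) | --b--▸ p0
  p2 = 0\{a} + (rec X. a.b.X + (0\{b} + b.X) + (0\{b} + a.X)\{a} + (b.(0\{a} + X\{b}) + b.a.(X + X)))\{b} | --a--▸ p4
  p3 = a.((rec X. a.b.X + (0\{b} + b.X) + (0\{b} + a.X)\{a} + (b.(0\{a} + X\{b}) + b.a.(X + X))) + (rec X. a.b.X + (0\{b} + b.X) + (0\{b} + a.X)\{a} + (b.(0\{a} + X\{b}) + b.a.(X + X)))) | --a--▸ p5
  p4 = (b.(rec X. a.b.X + (0\{b} + b.X) + (0\{b} + a.X)\{a} + (b.(0\{a} + X\{b}) + b.a.(X + X))))\{b} | stopped
  p5 = (rec X. a.b.X + (0\{b} + b.X) + (0\{b} + a.X)\{a} + (b.(0\{a} + X\{b}) + b.a.(X + X))) + (rec X. a.b.X + (0\{b} + b.X) + (0\{b} + a.X)\{a} + (b.(0\{a} + X\{b}) + b.a.(X + X))) | --a--▸ p1, --b--▸ p0, --b--▸ p2, --b--▸ p3
Q's transition system — 7 states:
  q0 = rec X. a.b.X + (0\{b} + b.X) + b.0 + (0\{b} + a.X)\{a} + (b.(0\{a} + X\{b}) + b.a.(X + X)) | --a--▸ q1, --b--▸ q0, --b--▸ q2, --b--▸ q3, --b--▸ q4
  q1 = b.(rec X. a.b.X + (0\{b} + b.X) + b.0 + (0\{b} + a.X)\{a} + (b.(0\{a} + X\{b}) + b.a.(X + X))) | --b--▸ q0
  q2 = 0 | stopped
  q3 = 0\{a} + (rec X. a.b.X + (0\{b} + b.X) + b.0 + (0\{b} + a.X)\{a} + (b.(0\{a} + X\{b}) + b.a.(X + X)))\{b} | --a--▸ q5
  q4 = a.((rec X. a.b.X + (0\{b} + b.X) + b.0 + (0\{b} + a.X)\{a} + (b.(0\{a} + X\{b}) + b.a.(X + X))) + (rec X. a.b.X + (0\{b} + b.X) + b.0 + (0\{b} + a.X)\{a} + (b.(0\{a} + X\{b}) + b.a.(X + X)))) | --a--▸ q6
  q5 = (b.(rec X. a.b.X + (0\{b} + b.X) + b.0 + (0\{b} + a.X)\{a} + (b.(0\{a} + X\{b}) + b.a.(X + X))))\{b} | stopped
  q6 = (rec X. a.b.X + (0\{b} + b.X) + b.0 + (0\{b} + a.X)\{a} + (b.(0\{a} + X\{b}) + b.a.(X + X))) + (rec X. a.b.X + (0\{b} + b.X) + b.0 + (0\{b} + a.X)\{a} + (b.(0\{a} + X\{b}) + b.a.(X + X))) | --a--▸ q1, --b--▸ q0, --b--▸ q2, --b--▸ q3, --b--▸ q4
Coarsest stable partition (strong bisimilarity classes):
  B0 = {p0, p5}
  B1 = {p1}
  B2 = {p2, q3}
  B3 = {p4, q2, q5}
  B4 = {p3}
  B5 = {q0, q6}
  B6 = {q1}
  B7 = {q4}
p0 ∈ B0, q0 ∈ B5 → different blocks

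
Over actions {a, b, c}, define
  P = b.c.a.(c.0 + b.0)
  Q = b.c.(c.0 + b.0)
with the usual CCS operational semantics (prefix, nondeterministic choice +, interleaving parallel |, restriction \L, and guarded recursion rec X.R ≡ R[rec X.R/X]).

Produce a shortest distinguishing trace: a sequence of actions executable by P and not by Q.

bca

LTS(P): 5 reachable states
  u0 = b.c.a.(c.0 + b.0) :: --b--▸ u1
  u1 = c.a.(c.0 + b.0) :: --c--▸ u2
  u2 = a.(c.0 + b.0) :: --a--▸ u3
  u3 = c.0 + b.0 :: --b--▸ u4, --c--▸ u4
  u4 = 0 :: deadlocked
LTS(Q): 4 reachable states
  v0 = b.c.(c.0 + b.0) :: --b--▸ v1
  v1 = c.(c.0 + b.0) :: --c--▸ v2
  v2 = c.0 + b.0 :: --b--▸ v3, --c--▸ v3
  v3 = 0 :: deadlocked
Executing bca from P (initial set {u0}):
  [1] b ⇒ {u1}
  [2] c ⇒ {u2}
  [3] a ⇒ {u3}
  ✓ P
Executing bca from Q (initial set {v0}):
  [1] b ⇒ {v1}
  [2] c ⇒ {v2}
  [3] a ⇒ no successor for Q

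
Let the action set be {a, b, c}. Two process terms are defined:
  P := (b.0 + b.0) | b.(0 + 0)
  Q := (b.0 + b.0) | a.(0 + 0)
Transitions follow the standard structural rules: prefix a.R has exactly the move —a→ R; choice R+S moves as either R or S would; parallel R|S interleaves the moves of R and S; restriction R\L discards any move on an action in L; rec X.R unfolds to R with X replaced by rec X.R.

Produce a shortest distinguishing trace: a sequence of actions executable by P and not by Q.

P's transition system — 4 states:
  p0 = (b.0 + b.0) | b.(0 + 0) → -b-> p1, -b-> p2
  p1 = (b.0 + b.0) | (0 + 0) → -b-> p3
  p2 = 0 | b.(0 + 0) → -b-> p3
  p3 = 0 | (0 + 0) → ∅
Q's transition system — 4 states:
  q0 = (b.0 + b.0) | a.(0 + 0) → -a-> q1, -b-> q2
  q1 = (b.0 + b.0) | (0 + 0) → -b-> q3
  q2 = 0 | a.(0 + 0) → -a-> q3
  q3 = 0 | (0 + 0) → ∅
Trace ⟨bb⟩ through P, begin at {p0}:
  [1] b ⇒ {p1, p2}
  [2] b ⇒ {p3}
  P completes σ.
Trace ⟨bb⟩ through Q, begin at {q0}:
  [1] b ⇒ {q2}
  [2] b ⇒ ∅  — Q cannot continue

bb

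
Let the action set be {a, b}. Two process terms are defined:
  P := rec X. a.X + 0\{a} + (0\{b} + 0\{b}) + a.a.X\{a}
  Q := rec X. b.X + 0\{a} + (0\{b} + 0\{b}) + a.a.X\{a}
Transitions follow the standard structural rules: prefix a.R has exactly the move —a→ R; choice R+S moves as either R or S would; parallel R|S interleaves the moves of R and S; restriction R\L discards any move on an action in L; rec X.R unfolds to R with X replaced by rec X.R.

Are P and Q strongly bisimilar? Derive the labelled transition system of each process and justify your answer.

P's transition system — 3 states:
  u0 = rec X. a.X + 0\{a} + (0\{b} + 0\{b}) + a.a.X\{a} :: =a=> u0, =a=> u1
  u1 = a.(rec X. a.X + 0\{a} + (0\{b} + 0\{b}) + a.a.X\{a})\{a} :: =a=> u2
  u2 = (rec X. a.X + 0\{a} + (0\{b} + 0\{b}) + a.a.X\{a})\{a} :: deadlocked
Q's transition system — 3 states:
  v0 = rec X. b.X + 0\{a} + (0\{b} + 0\{b}) + a.a.X\{a} :: =a=> v1, =b=> v0
  v1 = a.(rec X. b.X + 0\{a} + (0\{b} + 0\{b}) + a.a.X\{a})\{a} :: =a=> v2
  v2 = (rec X. b.X + 0\{a} + (0\{b} + 0\{b}) + a.a.X\{a})\{a} :: =b=> v2
Partition-refinement fixed point:
  B0 = {u0}
  B1 = {u1}
  B2 = {u2}
  B3 = {v0}
  B4 = {v1}
  B5 = {v2}
u0 ∈ B0, v0 ∈ B3 → different blocks

NO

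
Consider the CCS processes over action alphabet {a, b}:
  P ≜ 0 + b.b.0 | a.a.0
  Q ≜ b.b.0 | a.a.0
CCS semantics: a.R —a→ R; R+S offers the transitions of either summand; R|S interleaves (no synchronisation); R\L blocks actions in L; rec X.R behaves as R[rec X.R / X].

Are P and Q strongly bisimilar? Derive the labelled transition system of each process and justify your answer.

P ~ Q

Reachable graph of P (9 states):
  p0 = 0 + b.b.0 | a.a.0 :: --a--▸ p1, --b--▸ p2
  p1 = b.b.0 | a.0 :: --a--▸ p3, --b--▸ p4
  p2 = b.0 | a.a.0 :: --a--▸ p4, --b--▸ p5
  p3 = b.b.0 | 0 :: --b--▸ p6
  p4 = b.0 | a.0 :: --a--▸ p6, --b--▸ p7
  p5 = 0 | a.a.0 :: --a--▸ p7
  p6 = b.0 | 0 :: --b--▸ p8
  p7 = 0 | a.0 :: --a--▸ p8
  p8 = 0 | 0 :: stopped
Reachable graph of Q (9 states):
  q0 = b.b.0 | a.a.0 :: --a--▸ q1, --b--▸ q2
  q1 = b.b.0 | a.0 :: --a--▸ q3, --b--▸ q4
  q2 = b.0 | a.a.0 :: --a--▸ q4, --b--▸ q5
  q3 = b.b.0 | 0 :: --b--▸ q6
  q4 = b.0 | a.0 :: --a--▸ q6, --b--▸ q7
  q5 = 0 | a.a.0 :: --a--▸ q7
  q6 = b.0 | 0 :: --b--▸ q8
  q7 = 0 | a.0 :: --a--▸ q8
  q8 = 0 | 0 :: stopped
Partition-refinement fixed point:
  B0 = {p0, q0}
  B1 = {p2, q2}
  B2 = {p4, q4}
  B3 = {p7, q7}
  B4 = {p8, q8}
  B5 = {p6, q6}
  B6 = {p5, q5}
  B7 = {p1, q1}
  B8 = {p3, q3}
p0 ∈ B0, q0 ∈ B0 → same block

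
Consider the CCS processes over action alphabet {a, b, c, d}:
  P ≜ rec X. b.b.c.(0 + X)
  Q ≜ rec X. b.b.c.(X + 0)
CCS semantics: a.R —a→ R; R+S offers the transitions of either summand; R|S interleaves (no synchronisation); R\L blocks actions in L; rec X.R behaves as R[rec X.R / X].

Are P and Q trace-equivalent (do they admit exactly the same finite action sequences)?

Reachable graph of P (4 states):
  m0 = rec X. b.b.c.(0 + X) | -b-> m1
  m1 = b.c.(0 + (rec X. b.b.c.(0 + X))) | -b-> m2
  m2 = c.(0 + (rec X. b.b.c.(0 + X))) | -c-> m3
  m3 = 0 + (rec X. b.b.c.(0 + X)) | -b-> m1
Reachable graph of Q (4 states):
  n0 = rec X. b.b.c.(X + 0) | -b-> n1
  n1 = b.c.((rec X. b.b.c.(X + 0)) + 0) | -b-> n2
  n2 = c.((rec X. b.b.c.(X + 0)) + 0) | -c-> n3
  n3 = (rec X. b.b.c.(X + 0)) + 0 | -b-> n1
Coarsest stable partition (strong bisimilarity classes):
  B0 = {m0, m3, n0, n3}
  B1 = {m1, n1}
  B2 = {m2, n2}
m0 ∈ B0, n0 ∈ B0 → same block
Bisimilar ⇒ trace-equivalent.

YES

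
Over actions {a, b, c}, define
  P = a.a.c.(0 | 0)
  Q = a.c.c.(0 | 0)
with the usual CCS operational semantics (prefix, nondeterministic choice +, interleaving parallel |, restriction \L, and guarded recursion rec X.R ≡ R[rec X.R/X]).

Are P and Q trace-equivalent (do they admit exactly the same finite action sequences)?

Reachable graph of P (4 states):
  s0 = a.a.c.(0 | 0) has moves —a→ s1
  s1 = a.c.(0 | 0) has moves —a→ s2
  s2 = c.(0 | 0) has moves —c→ s3
  s3 = 0 | 0 has moves deadlocked
Reachable graph of Q (4 states):
  t0 = a.c.c.(0 | 0) has moves —a→ t1
  t1 = c.c.(0 | 0) has moves —c→ t2
  t2 = c.(0 | 0) has moves —c→ t3
  t3 = 0 | 0 has moves deadlocked
Trace ⟨aa⟩ through P, begin at {s0}:
  [1] a ⇒ {s1}
  [2] a ⇒ {s2}
  ✓ P
Trace ⟨aa⟩ through Q, begin at {t0}:
  [1] a ⇒ {t1}
  [2] a ⇒ ∅  — Q cannot continue

NO — witness ⟨aa⟩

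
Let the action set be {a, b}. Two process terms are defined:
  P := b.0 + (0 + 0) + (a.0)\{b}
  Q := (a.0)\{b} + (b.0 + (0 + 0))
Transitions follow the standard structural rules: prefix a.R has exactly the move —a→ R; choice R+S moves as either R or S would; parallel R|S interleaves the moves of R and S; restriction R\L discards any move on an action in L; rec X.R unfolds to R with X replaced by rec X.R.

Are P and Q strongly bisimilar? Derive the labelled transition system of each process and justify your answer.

Reachable graph of P (3 states):
  s0 = b.0 + (0 + 0) + (a.0)\{b} has moves ··a··> s1, ··b··> s2
  s1 = 0\{b} has moves ·
  s2 = 0 has moves ·
Reachable graph of Q (3 states):
  t0 = (a.0)\{b} + (b.0 + (0 + 0)) has moves ··a··> t1, ··b··> t2
  t1 = 0\{b} has moves ·
  t2 = 0 has moves ·
Bisimilarity quotient blocks:
  B0 = {s0, t0}
  B1 = {s1, s2, t1, t2}
s0 ∈ B0, t0 ∈ B0 → same block

bisimilar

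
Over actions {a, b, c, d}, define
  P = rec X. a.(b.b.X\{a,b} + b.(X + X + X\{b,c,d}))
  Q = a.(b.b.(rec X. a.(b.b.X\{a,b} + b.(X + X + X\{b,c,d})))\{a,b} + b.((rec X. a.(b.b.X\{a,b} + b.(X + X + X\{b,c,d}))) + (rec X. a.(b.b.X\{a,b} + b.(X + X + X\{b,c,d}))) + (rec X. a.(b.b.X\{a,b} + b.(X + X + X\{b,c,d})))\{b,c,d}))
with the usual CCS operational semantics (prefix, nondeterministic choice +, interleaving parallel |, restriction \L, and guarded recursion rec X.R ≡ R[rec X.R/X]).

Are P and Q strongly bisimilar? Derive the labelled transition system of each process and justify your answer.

P ~ Q

Reachable graph of P (6 states):
  m0 = rec X. a.(b.b.X\{a,b} + b.(X + X + X\{b,c,d})) :: ··a··> m1
  m1 = b.b.(rec X. a.(b.b.X\{a,b} + b.(X + X + X\{b,c,d})))\{a,b} + b.((rec X. a.(b.b.X\{a,b} + b.(X + X + X\{b,c,d}))) + (rec X. a.(b.b.X\{a,b} + b.(X + X + X\{b,c,d}))) + (rec X. a.(b.b.X\{a,b} + b.(X + X + X\{b,c,d})))\{b,c,d}) :: ··b··> m2, ··b··> m3
  m2 = (rec X. a.(b.b.X\{a,b} + b.(X + X + X\{b,c,d}))) + (rec X. a.(b.b.X\{a,b} + b.(X + X + X\{b,c,d}))) + (rec X. a.(b.b.X\{a,b} + b.(X + X + X\{b,c,d})))\{b,c,d} :: ··a··> m1, ··a··> m4
  m3 = b.(rec X. a.(b.b.X\{a,b} + b.(X + X + X\{b,c,d})))\{a,b} :: ··b··> m5
  m4 = (b.b.(rec X. a.(b.b.X\{a,b} + b.(X + X + X\{b,c,d})))\{a,b} + b.((rec X. a.(b.b.X\{a,b} + b.(X + X + X\{b,c,d}))) + (rec X. a.(b.b.X\{a,b} + b.(X + X + X\{b,c,d}))) + (rec X. a.(b.b.X\{a,b} + b.(X + X + X\{b,c,d})))\{b,c,d}))\{b,c,d} :: deadlocked
  m5 = (rec X. a.(b.b.X\{a,b} + b.(X + X + X\{b,c,d})))\{a,b} :: deadlocked
Reachable graph of Q (6 states):
  n0 = a.(b.b.(rec X. a.(b.b.X\{a,b} + b.(X + X + X\{b,c,d})))\{a,b} + b.((rec X. a.(b.b.X\{a,b} + b.(X + X + X\{b,c,d}))) + (rec X. a.(b.b.X\{a,b} + b.(X + X + X\{b,c,d}))) + (rec X. a.(b.b.X\{a,b} + b.(X + X + X\{b,c,d})))\{b,c,d})) :: ··a··> n1
  n1 = b.b.(rec X. a.(b.b.X\{a,b} + b.(X + X + X\{b,c,d})))\{a,b} + b.((rec X. a.(b.b.X\{a,b} + b.(X + X + X\{b,c,d}))) + (rec X. a.(b.b.X\{a,b} + b.(X + X + X\{b,c,d}))) + (rec X. a.(b.b.X\{a,b} + b.(X + X + X\{b,c,d})))\{b,c,d}) :: ··b··> n2, ··b··> n3
  n2 = (rec X. a.(b.b.X\{a,b} + b.(X + X + X\{b,c,d}))) + (rec X. a.(b.b.X\{a,b} + b.(X + X + X\{b,c,d}))) + (rec X. a.(b.b.X\{a,b} + b.(X + X + X\{b,c,d})))\{b,c,d} :: ··a··> n1, ··a··> n4
  n3 = b.(rec X. a.(b.b.X\{a,b} + b.(X + X + X\{b,c,d})))\{a,b} :: ··b··> n5
  n4 = (b.b.(rec X. a.(b.b.X\{a,b} + b.(X + X + X\{b,c,d})))\{a,b} + b.((rec X. a.(b.b.X\{a,b} + b.(X + X + X\{b,c,d}))) + (rec X. a.(b.b.X\{a,b} + b.(X + X + X\{b,c,d}))) + (rec X. a.(b.b.X\{a,b} + b.(X + X + X\{b,c,d})))\{b,c,d}))\{b,c,d} :: deadlocked
  n5 = (rec X. a.(b.b.X\{a,b} + b.(X + X + X\{b,c,d})))\{a,b} :: deadlocked
Partition-refinement fixed point:
  B0 = {m0, n0}
  B1 = {m1, n1}
  B2 = {m3, n3}
  B3 = {m4, m5, n4, n5}
  B4 = {m2, n2}
m0 ∈ B0, n0 ∈ B0 → same block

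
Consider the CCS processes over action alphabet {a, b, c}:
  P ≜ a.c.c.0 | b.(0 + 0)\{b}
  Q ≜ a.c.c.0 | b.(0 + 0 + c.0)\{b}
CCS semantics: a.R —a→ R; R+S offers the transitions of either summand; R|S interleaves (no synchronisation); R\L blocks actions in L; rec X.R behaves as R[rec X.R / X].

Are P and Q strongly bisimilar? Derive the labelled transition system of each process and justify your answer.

P's transition system — 8 states:
  u0 = a.c.c.0 | b.(0 + 0)\{b} has moves ··a··> u1, ··b··> u2
  u1 = c.c.0 | b.(0 + 0)\{b} has moves ··b··> u3, ··c··> u4
  u2 = a.c.c.0 | (0 + 0)\{b} has moves ··a··> u3
  u3 = c.c.0 | (0 + 0)\{b} has moves ··c··> u5
  u4 = c.0 | b.(0 + 0)\{b} has moves ··b··> u5, ··c··> u6
  u5 = c.0 | (0 + 0)\{b} has moves ··c··> u7
  u6 = 0 | b.(0 + 0)\{b} has moves ··b··> u7
  u7 = 0 | (0 + 0)\{b} has moves ∅
Q's transition system — 12 states:
  v0 = a.c.c.0 | b.(0 + 0 + c.0)\{b} has moves ··a··> v1, ··b··> v2
  v1 = c.c.0 | b.(0 + 0 + c.0)\{b} has moves ··b··> v3, ··c··> v4
  v2 = a.c.c.0 | (0 + 0 + c.0)\{b} has moves ··a··> v3, ··c··> v5
  v3 = c.c.0 | (0 + 0 + c.0)\{b} has moves ··c··> v6, ··c··> v7
  v4 = c.0 | b.(0 + 0 + c.0)\{b} has moves ··b··> v6, ··c··> v8
  v5 = a.c.c.0 | 0\{b} has moves ··a··> v7
  v6 = c.0 | (0 + 0 + c.0)\{b} has moves ··c··> v10, ··c··> v9
  v7 = c.c.0 | 0\{b} has moves ··c··> v10
  v8 = 0 | b.(0 + 0 + c.0)\{b} has moves ··b··> v9
  v9 = 0 | (0 + 0 + c.0)\{b} has moves ··c··> v11
  v10 = c.0 | 0\{b} has moves ··c··> v11
  v11 = 0 | 0\{b} has moves ∅
Partition-refinement fixed point:
  B0 = {u0}
  B1 = {u2, v5}
  B2 = {u3, v6, v7}
  B3 = {u5, v10, v9}
  B4 = {u7, v11}
  B5 = {u1}
  B6 = {u4}
  B7 = {u6}
  B8 = {v0}
  B9 = {v2}
  B10 = {v3}
  B11 = {v1}
  B12 = {v4}
  B13 = {v8}
u0 ∈ B0, v0 ∈ B8 → different blocks

not bisimilar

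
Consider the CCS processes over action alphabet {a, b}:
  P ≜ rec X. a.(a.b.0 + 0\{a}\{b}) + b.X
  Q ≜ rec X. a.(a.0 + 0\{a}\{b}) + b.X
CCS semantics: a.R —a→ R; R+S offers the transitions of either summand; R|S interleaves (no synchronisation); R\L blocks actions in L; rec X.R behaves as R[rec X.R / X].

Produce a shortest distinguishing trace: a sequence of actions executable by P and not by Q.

Reachable graph of P (4 states):
  u0 = rec X. a.(a.b.0 + 0\{a}\{b}) + b.X → =a=> u1, =b=> u0
  u1 = a.b.0 + 0\{a}\{b} → =a=> u2
  u2 = b.0 → =b=> u3
  u3 = 0 → deadlocked
Reachable graph of Q (3 states):
  v0 = rec X. a.(a.0 + 0\{a}\{b}) + b.X → =a=> v1, =b=> v0
  v1 = a.0 + 0\{a}\{b} → =a=> v2
  v2 = 0 → deadlocked
Trace ⟨aab⟩ through P, begin at {u0}:
  step 1 (a): {u1}
  step 2 (a): {u2}
  step 3 (b): {u3}
  P completes σ.
Trace ⟨aab⟩ through Q, begin at {v0}:
  step 1 (a): {v1}
  step 2 (a): {v2}
  step 3 (b): no successor for Q

aab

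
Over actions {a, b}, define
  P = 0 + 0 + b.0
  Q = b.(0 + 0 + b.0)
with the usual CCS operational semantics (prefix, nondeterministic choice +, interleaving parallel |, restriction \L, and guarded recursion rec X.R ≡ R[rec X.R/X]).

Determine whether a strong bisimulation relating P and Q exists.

P's transition system — 2 states:
  m0 = 0 + 0 + b.0 | --b--▸ m1
  m1 = 0 | stopped
Q's transition system — 3 states:
  n0 = b.(0 + 0 + b.0) | --b--▸ n1
  n1 = 0 + 0 + b.0 | --b--▸ n2
  n2 = 0 | stopped
Partition-refinement fixed point:
  B0 = {m0, n1}
  B1 = {m1, n2}
  B2 = {n0}
m0 ∈ B0, n0 ∈ B2 → different blocks

not bisimilar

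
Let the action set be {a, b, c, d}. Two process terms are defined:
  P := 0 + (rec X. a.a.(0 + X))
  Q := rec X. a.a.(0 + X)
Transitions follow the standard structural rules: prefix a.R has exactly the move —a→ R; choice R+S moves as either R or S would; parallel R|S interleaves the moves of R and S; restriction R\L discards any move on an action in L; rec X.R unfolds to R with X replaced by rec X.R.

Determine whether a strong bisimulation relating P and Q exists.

P's transition system — 2 states:
  u0 = 0 + (rec X. a.a.(0 + X)) → -a-> u1
  u1 = a.(0 + (rec X. a.a.(0 + X))) → -a-> u0
Q's transition system — 3 states:
  v0 = rec X. a.a.(0 + X) → -a-> v1
  v1 = a.(0 + (rec X. a.a.(0 + X))) → -a-> v2
  v2 = 0 + (rec X. a.a.(0 + X)) → -a-> v1
Coarsest stable partition (strong bisimilarity classes):
  B0 = {u0, u1, v0, v1, v2}
u0 ∈ B0, v0 ∈ B0 → same block

bisimilar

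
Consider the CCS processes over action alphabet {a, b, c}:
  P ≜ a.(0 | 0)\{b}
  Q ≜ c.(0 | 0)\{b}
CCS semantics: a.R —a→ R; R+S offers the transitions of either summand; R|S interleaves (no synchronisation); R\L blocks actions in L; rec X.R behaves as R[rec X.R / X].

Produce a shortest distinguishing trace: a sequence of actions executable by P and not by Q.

a

P's transition system — 2 states:
  u0 = a.(0 | 0)\{b} → -a-> u1
  u1 = (0 | 0)\{b} → stopped
Q's transition system — 2 states:
  v0 = c.(0 | 0)\{b} → -c-> v1
  v1 = (0 | 0)\{b} → stopped
Run σ = ⟨a⟩ on P: start {u0}
  after a @ step 1: {u1}
  P completes σ.
Run σ = ⟨a⟩ on Q: start {v0}
  after a @ step 1: no successor for Q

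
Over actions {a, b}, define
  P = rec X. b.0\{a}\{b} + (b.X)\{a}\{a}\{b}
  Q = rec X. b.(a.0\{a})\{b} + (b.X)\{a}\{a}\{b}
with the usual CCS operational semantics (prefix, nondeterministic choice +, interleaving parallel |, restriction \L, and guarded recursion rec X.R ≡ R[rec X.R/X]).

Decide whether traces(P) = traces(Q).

P's transition system — 2 states:
  u0 = rec X. b.0\{a}\{b} + (b.X)\{a}\{a}\{b} | --b--▸ u1
  u1 = 0\{a}\{b} | ∅
Q's transition system — 3 states:
  v0 = rec X. b.(a.0\{a})\{b} + (b.X)\{a}\{a}\{b} | --b--▸ v1
  v1 = (a.0\{a})\{b} | --a--▸ v2
  v2 = 0\{a}\{b} | ∅
Trace ⟨ba⟩ through Q, begin at {v0}:
  after b @ step 1: {v1}
  after a @ step 2: {v2}
  — Q admits the full trace.
Trace ⟨ba⟩ through P, begin at {u0}:
  after b @ step 1: {u1}
  after a @ step 2: no successor for P

NO — witness ⟨ba⟩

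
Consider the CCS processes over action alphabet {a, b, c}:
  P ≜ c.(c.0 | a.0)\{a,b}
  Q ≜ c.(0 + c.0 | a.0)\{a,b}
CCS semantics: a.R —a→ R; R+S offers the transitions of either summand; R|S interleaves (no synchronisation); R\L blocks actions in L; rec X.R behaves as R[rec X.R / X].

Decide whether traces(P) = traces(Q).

LTS(P): 3 reachable states
  s0 = c.(c.0 | a.0)\{a,b} | -c-> s1
  s1 = (c.0 | a.0)\{a,b} | -c-> s2
  s2 = (0 | a.0)\{a,b} | ∅
LTS(Q): 3 reachable states
  t0 = c.(0 + c.0 | a.0)\{a,b} | -c-> t1
  t1 = (0 + c.0 | a.0)\{a,b} | -c-> t2
  t2 = (0 | a.0)\{a,b} | ∅
Partition-refinement fixed point:
  B0 = {s0, t0}
  B1 = {s1, t1}
  B2 = {s2, t2}
s0 ∈ B0, t0 ∈ B0 → same block
Bisimilar ⇒ trace-equivalent.

trace-equivalent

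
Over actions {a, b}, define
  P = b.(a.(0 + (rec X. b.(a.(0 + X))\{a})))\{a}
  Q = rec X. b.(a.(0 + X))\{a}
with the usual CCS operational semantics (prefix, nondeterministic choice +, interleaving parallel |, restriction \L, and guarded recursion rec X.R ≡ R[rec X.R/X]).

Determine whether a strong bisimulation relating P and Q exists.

bisimilar

Reachable graph of P (2 states):
  m0 = b.(a.(0 + (rec X. b.(a.(0 + X))\{a})))\{a} :: ··b··> m1
  m1 = (a.(0 + (rec X. b.(a.(0 + X))\{a})))\{a} :: ·
Reachable graph of Q (2 states):
  n0 = rec X. b.(a.(0 + X))\{a} :: ··b··> n1
  n1 = (a.(0 + (rec X. b.(a.(0 + X))\{a})))\{a} :: ·
Partition-refinement fixed point:
  B0 = {m0, n0}
  B1 = {m1, n1}
m0 ∈ B0, n0 ∈ B0 → same block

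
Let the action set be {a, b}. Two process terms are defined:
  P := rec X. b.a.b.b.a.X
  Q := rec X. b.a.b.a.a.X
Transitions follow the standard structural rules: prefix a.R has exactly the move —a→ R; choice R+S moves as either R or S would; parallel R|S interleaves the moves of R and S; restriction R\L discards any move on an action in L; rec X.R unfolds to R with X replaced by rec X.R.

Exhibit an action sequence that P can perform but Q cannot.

P's transition system — 5 states:
  s0 = rec X. b.a.b.b.a.X → -b-> s1
  s1 = a.b.b.a.(rec X. b.a.b.b.a.X) → -a-> s2
  s2 = b.b.a.(rec X. b.a.b.b.a.X) → -b-> s3
  s3 = b.a.(rec X. b.a.b.b.a.X) → -b-> s4
  s4 = a.(rec X. b.a.b.b.a.X) → -a-> s0
Q's transition system — 5 states:
  t0 = rec X. b.a.b.a.a.X → -b-> t1
  t1 = a.b.a.a.(rec X. b.a.b.a.a.X) → -a-> t2
  t2 = b.a.a.(rec X. b.a.b.a.a.X) → -b-> t3
  t3 = a.a.(rec X. b.a.b.a.a.X) → -a-> t4
  t4 = a.(rec X. b.a.b.a.a.X) → -a-> t0
Executing babb from P (initial set {s0}):
  step 1 (b): {s1}
  step 2 (a): {s2}
  step 3 (b): {s3}
  step 4 (b): {s4}
  — P admits the full trace.
Executing babb from Q (initial set {t0}):
  step 1 (b): {t1}
  step 2 (a): {t2}
  step 3 (b): {t3}
  step 4 (b): ∅ (Q stuck)

babb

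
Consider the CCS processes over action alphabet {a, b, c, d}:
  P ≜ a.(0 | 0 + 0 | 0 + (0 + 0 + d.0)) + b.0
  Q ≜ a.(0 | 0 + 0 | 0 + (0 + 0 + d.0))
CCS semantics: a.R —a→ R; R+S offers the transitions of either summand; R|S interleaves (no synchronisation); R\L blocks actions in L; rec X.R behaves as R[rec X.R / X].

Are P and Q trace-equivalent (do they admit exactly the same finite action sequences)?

Reachable graph of P (3 states):
  p0 = a.(0 | 0 + 0 | 0 + (0 + 0 + d.0)) + b.0 → -a-> p1, -b-> p2
  p1 = 0 | 0 + 0 | 0 + (0 + 0 + d.0) → -d-> p2
  p2 = 0 → deadlocked
Reachable graph of Q (3 states):
  q0 = a.(0 | 0 + 0 | 0 + (0 + 0 + d.0)) → -a-> q1
  q1 = 0 | 0 + 0 | 0 + (0 + 0 + d.0) → -d-> q2
  q2 = 0 → deadlocked
Run σ = ⟨b⟩ on P: start {p0}
  after b @ step 1: {p2}
  ✓ P
Run σ = ⟨b⟩ on Q: start {q0}
  after b @ step 1: no successor for Q

NO — witness ⟨b⟩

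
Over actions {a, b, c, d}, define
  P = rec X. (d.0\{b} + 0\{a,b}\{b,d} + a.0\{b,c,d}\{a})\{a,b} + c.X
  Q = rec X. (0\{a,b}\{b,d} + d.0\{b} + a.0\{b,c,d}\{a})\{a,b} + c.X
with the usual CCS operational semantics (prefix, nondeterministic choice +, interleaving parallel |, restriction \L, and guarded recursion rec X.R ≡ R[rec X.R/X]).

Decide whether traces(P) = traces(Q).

YES

Reachable graph of P (2 states):
  m0 = rec X. (d.0\{b} + 0\{a,b}\{b,d} + a.0\{b,c,d}\{a})\{a,b} + c.X → --c--▸ m0, --d--▸ m1
  m1 = 0\{b}\{a,b} → stopped
Reachable graph of Q (2 states):
  n0 = rec X. (0\{a,b}\{b,d} + d.0\{b} + a.0\{b,c,d}\{a})\{a,b} + c.X → --c--▸ n0, --d--▸ n1
  n1 = 0\{b}\{a,b} → stopped
Coarsest stable partition (strong bisimilarity classes):
  B0 = {m0, n0}
  B1 = {m1, n1}
m0 ∈ B0, n0 ∈ B0 → same block
Bisimilar ⇒ trace-equivalent.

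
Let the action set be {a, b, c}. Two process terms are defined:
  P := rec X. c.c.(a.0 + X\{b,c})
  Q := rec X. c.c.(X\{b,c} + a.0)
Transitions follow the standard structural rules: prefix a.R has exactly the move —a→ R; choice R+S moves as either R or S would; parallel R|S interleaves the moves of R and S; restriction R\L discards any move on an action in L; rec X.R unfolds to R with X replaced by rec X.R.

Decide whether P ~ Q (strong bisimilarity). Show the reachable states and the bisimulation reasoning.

bisimilar

LTS(P): 4 reachable states
  u0 = rec X. c.c.(a.0 + X\{b,c}) | —c→ u1
  u1 = c.(a.0 + (rec X. c.c.(a.0 + X\{b,c}))\{b,c}) | —c→ u2
  u2 = a.0 + (rec X. c.c.(a.0 + X\{b,c}))\{b,c} | —a→ u3
  u3 = 0 | stopped
LTS(Q): 4 reachable states
  v0 = rec X. c.c.(X\{b,c} + a.0) | —c→ v1
  v1 = c.((rec X. c.c.(X\{b,c} + a.0))\{b,c} + a.0) | —c→ v2
  v2 = (rec X. c.c.(X\{b,c} + a.0))\{b,c} + a.0 | —a→ v3
  v3 = 0 | stopped
Coarsest stable partition (strong bisimilarity classes):
  B0 = {u0, v0}
  B1 = {u1, v1}
  B2 = {u2, v2}
  B3 = {u3, v3}
u0 ∈ B0, v0 ∈ B0 → same block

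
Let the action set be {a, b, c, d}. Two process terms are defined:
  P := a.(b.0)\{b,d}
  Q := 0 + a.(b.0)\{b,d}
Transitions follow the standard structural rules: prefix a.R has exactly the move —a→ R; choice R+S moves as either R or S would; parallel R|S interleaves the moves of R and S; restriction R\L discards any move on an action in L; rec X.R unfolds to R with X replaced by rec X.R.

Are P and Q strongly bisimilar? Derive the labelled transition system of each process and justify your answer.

P's transition system — 2 states:
  m0 = a.(b.0)\{b,d} has moves --a--▸ m1
  m1 = (b.0)\{b,d} has moves (no moves)
Q's transition system — 2 states:
  n0 = 0 + a.(b.0)\{b,d} has moves --a--▸ n1
  n1 = (b.0)\{b,d} has moves (no moves)
Bisimilarity quotient blocks:
  B0 = {m0, n0}
  B1 = {m1, n1}
m0 ∈ B0, n0 ∈ B0 → same block

bisimilar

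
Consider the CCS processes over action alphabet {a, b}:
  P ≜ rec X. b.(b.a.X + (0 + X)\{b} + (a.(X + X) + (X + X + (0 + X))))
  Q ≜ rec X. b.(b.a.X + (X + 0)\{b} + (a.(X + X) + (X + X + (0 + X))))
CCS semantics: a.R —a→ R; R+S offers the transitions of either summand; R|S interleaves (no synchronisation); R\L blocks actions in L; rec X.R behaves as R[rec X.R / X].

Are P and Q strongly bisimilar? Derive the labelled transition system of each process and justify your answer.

YES

LTS(P): 4 reachable states
  m0 = rec X. b.(b.a.X + (0 + X)\{b} + (a.(X + X) + (X + X + (0 + X)))) → =b=> m1
  m1 = b.a.(rec X. b.(b.a.X + (0 + X)\{b} + (a.(X + X) + (X + X + (0 + X))))) + (0 + (rec X. b.(b.a.X + (0 + X)\{b} + (a.(X + X) + (X + X + (0 + X))))))\{b} + (a.((rec X. b.(b.a.X + (0 + X)\{b} + (a.(X + X) + (X + X + (0 + X))))) + (rec X. b.(b.a.X + (0 + X)\{b} + (a.(X + X) + (X + X + (0 + X)))))) + ((rec X. b.(b.a.X + (0 + X)\{b} + (a.(X + X) + (X + X + (0 + X))))) + (rec X. b.(b.a.X + (0 + X)\{b} + (a.(X + X) + (X + X + (0 + X))))) + (0 + (rec X. b.(b.a.X + (0 + X)\{b} + (a.(X + X) + (X + X + (0 + X)))))))) → =a=> m2, =b=> m1, =b=> m3
  m2 = (rec X. b.(b.a.X + (0 + X)\{b} + (a.(X + X) + (X + X + (0 + X))))) + (rec X. b.(b.a.X + (0 + X)\{b} + (a.(X + X) + (X + X + (0 + X))))) → =b=> m1
  m3 = a.(rec X. b.(b.a.X + (0 + X)\{b} + (a.(X + X) + (X + X + (0 + X))))) → =a=> m0
LTS(Q): 4 reachable states
  n0 = rec X. b.(b.a.X + (X + 0)\{b} + (a.(X + X) + (X + X + (0 + X)))) → =b=> n1
  n1 = b.a.(rec X. b.(b.a.X + (X + 0)\{b} + (a.(X + X) + (X + X + (0 + X))))) + ((rec X. b.(b.a.X + (X + 0)\{b} + (a.(X + X) + (X + X + (0 + X))))) + 0)\{b} + (a.((rec X. b.(b.a.X + (X + 0)\{b} + (a.(X + X) + (X + X + (0 + X))))) + (rec X. b.(b.a.X + (X + 0)\{b} + (a.(X + X) + (X + X + (0 + X)))))) + ((rec X. b.(b.a.X + (X + 0)\{b} + (a.(X + X) + (X + X + (0 + X))))) + (rec X. b.(b.a.X + (X + 0)\{b} + (a.(X + X) + (X + X + (0 + X))))) + (0 + (rec X. b.(b.a.X + (X + 0)\{b} + (a.(X + X) + (X + X + (0 + X)))))))) → =a=> n2, =b=> n1, =b=> n3
  n2 = (rec X. b.(b.a.X + (X + 0)\{b} + (a.(X + X) + (X + X + (0 + X))))) + (rec X. b.(b.a.X + (X + 0)\{b} + (a.(X + X) + (X + X + (0 + X))))) → =b=> n1
  n3 = a.(rec X. b.(b.a.X + (X + 0)\{b} + (a.(X + X) + (X + X + (0 + X))))) → =a=> n0
Bisimilarity quotient blocks:
  B0 = {m0, m2, n0, n2}
  B1 = {m1, n1}
  B2 = {m3, n3}
m0 ∈ B0, n0 ∈ B0 → same block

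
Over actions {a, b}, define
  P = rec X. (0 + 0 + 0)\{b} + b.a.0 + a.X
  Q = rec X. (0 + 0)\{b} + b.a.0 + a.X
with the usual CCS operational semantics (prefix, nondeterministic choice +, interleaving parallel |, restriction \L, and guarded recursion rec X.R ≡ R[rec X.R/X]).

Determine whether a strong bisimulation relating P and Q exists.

P ~ Q

Reachable graph of P (3 states):
  m0 = rec X. (0 + 0 + 0)\{b} + b.a.0 + a.X ⊢ =a=> m0, =b=> m1
  m1 = a.0 ⊢ =a=> m2
  m2 = 0 ⊢ (no moves)
Reachable graph of Q (3 states):
  n0 = rec X. (0 + 0)\{b} + b.a.0 + a.X ⊢ =a=> n0, =b=> n1
  n1 = a.0 ⊢ =a=> n2
  n2 = 0 ⊢ (no moves)
Bisimilarity quotient blocks:
  B0 = {m0, n0}
  B1 = {m1, n1}
  B2 = {m2, n2}
m0 ∈ B0, n0 ∈ B0 → same block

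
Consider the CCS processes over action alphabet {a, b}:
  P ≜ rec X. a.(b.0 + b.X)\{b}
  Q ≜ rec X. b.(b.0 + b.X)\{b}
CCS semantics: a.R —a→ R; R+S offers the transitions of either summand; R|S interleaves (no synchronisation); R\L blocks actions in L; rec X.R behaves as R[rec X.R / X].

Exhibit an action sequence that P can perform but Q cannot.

P's transition system — 2 states:
  p0 = rec X. a.(b.0 + b.X)\{b} :: —a→ p1
  p1 = (b.0 + b.(rec X. a.(b.0 + b.X)\{b}))\{b} :: deadlocked
Q's transition system — 2 states:
  q0 = rec X. b.(b.0 + b.X)\{b} :: —b→ q1
  q1 = (b.0 + b.(rec X. b.(b.0 + b.X)\{b}))\{b} :: deadlocked
Run σ = ⟨a⟩ on P: start {p0}
  step 1 (a): {p1}
  ✓ P
Run σ = ⟨a⟩ on Q: start {q0}
  step 1 (a): ∅  — Q cannot continue

a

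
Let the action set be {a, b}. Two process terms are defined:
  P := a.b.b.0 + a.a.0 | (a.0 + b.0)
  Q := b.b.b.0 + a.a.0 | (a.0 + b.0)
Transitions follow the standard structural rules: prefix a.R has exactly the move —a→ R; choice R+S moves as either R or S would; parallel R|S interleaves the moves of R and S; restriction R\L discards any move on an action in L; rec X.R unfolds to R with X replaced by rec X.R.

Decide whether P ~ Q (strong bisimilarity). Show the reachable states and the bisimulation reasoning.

NO

P's transition system — 9 states:
  s0 = a.b.b.0 + a.a.0 | (a.0 + b.0) ⊢ =a=> s1, =a=> s2, =a=> s3, =b=> s2
  s1 = a.0 | (a.0 + b.0) ⊢ =a=> s4, =a=> s5, =b=> s5
  s2 = a.a.0 | 0 ⊢ =a=> s5
  s3 = b.b.0 ⊢ =b=> s6
  s4 = 0 | (a.0 + b.0) ⊢ =a=> s7, =b=> s7
  s5 = a.0 | 0 ⊢ =a=> s7
  s6 = b.0 ⊢ =b=> s8
  s7 = 0 | 0 ⊢ stopped
  s8 = 0 ⊢ stopped
Q's transition system — 9 states:
  t0 = b.b.b.0 + a.a.0 | (a.0 + b.0) ⊢ =a=> t1, =a=> t2, =b=> t2, =b=> t3
  t1 = a.0 | (a.0 + b.0) ⊢ =a=> t4, =a=> t5, =b=> t5
  t2 = a.a.0 | 0 ⊢ =a=> t5
  t3 = b.b.0 ⊢ =b=> t6
  t4 = 0 | (a.0 + b.0) ⊢ =a=> t7, =b=> t7
  t5 = a.0 | 0 ⊢ =a=> t7
  t6 = b.0 ⊢ =b=> t8
  t7 = 0 | 0 ⊢ stopped
  t8 = 0 ⊢ stopped
Coarsest stable partition (strong bisimilarity classes):
  B0 = {s0}
  B1 = {s1, t1}
  B2 = {s4, t4}
  B3 = {s7, s8, t7, t8}
  B4 = {s5, t5}
  B5 = {s2, t2}
  B6 = {s3, t3}
  B7 = {s6, t6}
  B8 = {t0}
s0 ∈ B0, t0 ∈ B8 → different blocks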